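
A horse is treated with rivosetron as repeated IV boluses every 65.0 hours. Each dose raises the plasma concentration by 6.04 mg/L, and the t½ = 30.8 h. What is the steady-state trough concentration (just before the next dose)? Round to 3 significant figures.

k = ln 2 / 30.8 = 0.02250 h⁻¹
Fraction remaining after one interval: e^(−kτ) = e^(−0.02250 × 65.0) = 0.2316
R = 1 / (1 − 0.2316) = 1.301
Css,max = 6.04 × 1.301 = 7.860 mg/L
Css,min = Css,max × e^(−kτ) = 7.860 × 0.2316 ≈ 1.82 mg/L

1.82 mg/L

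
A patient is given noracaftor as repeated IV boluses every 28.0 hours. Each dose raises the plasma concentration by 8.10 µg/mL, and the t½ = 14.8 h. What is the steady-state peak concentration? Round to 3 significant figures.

k = ln 2 / 14.8 = 0.04683 h⁻¹
Fraction remaining after one interval: e^(−kτ) = e^(−0.04683 × 28.0) = 0.2695
R = 1 / (1 − 0.2695) = 1.369
Css,max = 8.10 × 1.369 ≈ 11.1 µg/mL

11.1 µg/mL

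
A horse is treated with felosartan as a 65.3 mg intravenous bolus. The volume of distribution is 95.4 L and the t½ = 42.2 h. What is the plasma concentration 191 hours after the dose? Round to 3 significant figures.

0.0297 mg/L

C₀ = dose / V = 65.3 / 95.4 = 0.6845 mg/L
k = ln 2 / 42.2 = 0.01643 h⁻¹
C(t) = C₀ e^(−kt) = 0.6845 × e^(−0.01643 × 191) = 0.6845 × e^(−3.137) = 0.6845 × 0.04340 ≈ 0.0297 mg/L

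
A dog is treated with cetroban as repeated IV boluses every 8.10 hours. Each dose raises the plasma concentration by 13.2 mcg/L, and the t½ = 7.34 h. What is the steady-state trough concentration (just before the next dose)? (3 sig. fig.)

11.5 mcg/L

k = ln 2 / 7.34 = 0.09443 h⁻¹
Fraction remaining after one interval: e^(−kτ) = e^(−0.09443 × 8.10) = 0.4654
R = 1 / (1 − 0.4654) = 1.870
Css,max = 13.2 × 1.870 = 24.69 mcg/L
Css,min = Css,max × e^(−kτ) = 24.69 × 0.4654 ≈ 11.5 mcg/L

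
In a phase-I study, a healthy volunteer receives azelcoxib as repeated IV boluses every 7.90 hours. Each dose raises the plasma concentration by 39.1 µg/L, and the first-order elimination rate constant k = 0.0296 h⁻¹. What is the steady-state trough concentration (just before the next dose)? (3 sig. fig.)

Fraction remaining after one interval: e^(−kτ) = e^(−0.02960 × 7.90) = 0.7915
R = 1 / (1 − 0.7915) = 4.796
Css,max = 39.1 × 4.796 = 187.5 µg/L
Css,min = Css,max × e^(−kτ) = 187.5 × 0.7915 ≈ 148 µg/L

148 µg/L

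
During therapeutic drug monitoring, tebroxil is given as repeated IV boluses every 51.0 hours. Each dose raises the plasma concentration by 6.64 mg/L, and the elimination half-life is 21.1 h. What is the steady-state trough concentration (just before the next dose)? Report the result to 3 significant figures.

k = ln 2 / 21.1 = 0.03285 h⁻¹
Fraction remaining after one interval: e^(−kτ) = e^(−0.03285 × 51.0) = 0.1872
R = 1 / (1 − 0.1872) = 1.230
Css,max = 6.64 × 1.230 = 8.170 mg/L
Css,min = Css,max × e^(−kτ) = 8.170 × 0.1872 ≈ 1.53 mg/L

1.53 mg/L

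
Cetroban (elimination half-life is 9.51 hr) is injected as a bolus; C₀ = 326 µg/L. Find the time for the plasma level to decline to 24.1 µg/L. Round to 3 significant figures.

35.7 hours

k = ln 2 / 9.51 = 0.07289 hr⁻¹
C(t) = C₀ e^(−kt)  ⇒  t = ln(C₀/C) / k
t = ln(326/24.1) / 0.07289 = 2.605 / 0.07289 ≈ 35.7 hours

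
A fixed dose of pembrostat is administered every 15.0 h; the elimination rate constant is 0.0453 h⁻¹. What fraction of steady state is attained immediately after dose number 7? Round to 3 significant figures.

f_n = 1 − e^(−nkτ) = 1 − e^(−7 × 0.04530 × 15.0) = 1 − e^(−4.756) = 1 − 0.008596 ≈ 0.991

0.991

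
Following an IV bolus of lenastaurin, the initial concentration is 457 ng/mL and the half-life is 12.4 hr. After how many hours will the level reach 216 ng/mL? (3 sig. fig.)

k = ln 2 / 12.4 = 0.05590 hr⁻¹
C(t) = C₀ e^(−kt)  ⇒  t = ln(C₀/C) / k
t = ln(457/216) / 0.05590 = 0.7494 / 0.05590 ≈ 13.4 hours

13.4 hours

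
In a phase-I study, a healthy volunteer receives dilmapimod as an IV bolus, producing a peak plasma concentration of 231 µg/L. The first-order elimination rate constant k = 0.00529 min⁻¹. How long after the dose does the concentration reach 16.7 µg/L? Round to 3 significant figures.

C(t) = C₀ e^(−kt)  ⇒  t = ln(C₀/C) / k
t = ln(231/16.7) / 0.005290 = 2.627 / 0.005290 ≈ 497 minutes

497 minutes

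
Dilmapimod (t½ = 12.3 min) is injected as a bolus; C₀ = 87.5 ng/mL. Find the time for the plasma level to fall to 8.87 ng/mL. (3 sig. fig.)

40.6 minutes

k = ln 2 / 12.3 = 0.05635 min⁻¹
C(t) = C₀ e^(−kt)  ⇒  t = ln(C₀/C) / k
t = ln(87.5/8.87) / 0.05635 = 2.289 / 0.05635 ≈ 40.6 minutes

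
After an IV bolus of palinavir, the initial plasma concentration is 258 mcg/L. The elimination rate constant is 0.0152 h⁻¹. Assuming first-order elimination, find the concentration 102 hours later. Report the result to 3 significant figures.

C(t) = C₀ e^(−kt) = 258 × e^(−0.01520 × 102) = 258 × e^(−1.550) = 258 × 0.2122 ≈ 54.7 mcg/L

54.7 mcg/L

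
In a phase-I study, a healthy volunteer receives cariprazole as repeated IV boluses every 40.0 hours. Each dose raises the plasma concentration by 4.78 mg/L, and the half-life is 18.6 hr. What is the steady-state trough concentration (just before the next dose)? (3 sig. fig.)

k = ln 2 / 18.6 = 0.03727 hr⁻¹
Fraction remaining after one interval: e^(−kτ) = e^(−0.03727 × 40.0) = 0.2252
R = 1 / (1 − 0.2252) = 1.291
Css,max = 4.78 × 1.291 = 6.170 mg/L
Css,min = Css,max × e^(−kτ) = 6.170 × 0.2252 ≈ 1.39 mg/L

1.39 mg/L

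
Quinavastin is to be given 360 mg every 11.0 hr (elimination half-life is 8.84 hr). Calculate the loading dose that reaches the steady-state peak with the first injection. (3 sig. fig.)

k = ln 2 / 8.84 = 0.07841 hr⁻¹
Accumulation ratio R = 1 / (1 − e^(−kτ)) = 1 / (1 − e^(−0.07841×11.0)) = 1 / (1 − 0.4221) = 1.730
Loading dose = maintenance dose × R = 360 × 1.730 ≈ 623 mg

623 mg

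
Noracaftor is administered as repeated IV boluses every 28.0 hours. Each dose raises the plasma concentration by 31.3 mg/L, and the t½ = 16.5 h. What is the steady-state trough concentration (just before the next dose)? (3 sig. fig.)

k = ln 2 / 16.5 = 0.04201 h⁻¹
Fraction remaining after one interval: e^(−kτ) = e^(−0.04201 × 28.0) = 0.3084
R = 1 / (1 − 0.3084) = 1.446
Css,max = 31.3 × 1.446 = 45.26 mg/L
Css,min = Css,max × e^(−kτ) = 45.26 × 0.3084 ≈ 14.0 mg/L

14.0 mg/L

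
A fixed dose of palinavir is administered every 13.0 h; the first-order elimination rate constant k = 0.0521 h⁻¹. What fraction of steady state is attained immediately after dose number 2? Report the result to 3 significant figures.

0.742

f_n = 1 − e^(−nkτ) = 1 − e^(−2 × 0.05210 × 13.0) = 1 − e^(−1.355) = 1 − 0.2581 ≈ 0.742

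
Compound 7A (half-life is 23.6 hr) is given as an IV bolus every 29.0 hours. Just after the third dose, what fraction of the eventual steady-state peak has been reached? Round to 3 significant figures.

k = ln 2 / 23.6 = 0.02937 hr⁻¹
f_n = 1 − e^(−nkτ) = 1 − e^(−3 × 0.02937 × 29.0) = 1 − e^(−2.555) = 1 − 0.07767 ≈ 0.922

0.922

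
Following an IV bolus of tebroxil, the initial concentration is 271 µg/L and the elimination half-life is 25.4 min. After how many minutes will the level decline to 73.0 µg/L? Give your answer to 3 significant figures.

48.1 minutes

k = ln 2 / 25.4 = 0.02729 min⁻¹
C(t) = C₀ e^(−kt)  ⇒  t = ln(C₀/C) / k
t = ln(271/73.0) / 0.02729 = 1.312 / 0.02729 ≈ 48.1 minutes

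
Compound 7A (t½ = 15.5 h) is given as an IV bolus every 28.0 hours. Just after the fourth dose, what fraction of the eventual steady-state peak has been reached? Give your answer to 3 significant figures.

k = ln 2 / 15.5 = 0.04472 h⁻¹
f_n = 1 − e^(−nkτ) = 1 − e^(−4 × 0.04472 × 28.0) = 1 − e^(−5.009) = 1 − 0.006681 ≈ 0.993

0.993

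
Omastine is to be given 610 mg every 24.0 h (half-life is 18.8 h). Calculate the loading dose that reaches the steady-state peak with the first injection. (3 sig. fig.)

1040 mg

k = ln 2 / 18.8 = 0.03687 h⁻¹
Accumulation ratio R = 1 / (1 − e^(−kτ)) = 1 / (1 − e^(−0.03687×24.0)) = 1 / (1 − 0.4128) = 1.703
Loading dose = maintenance dose × R = 610 × 1.703 ≈ 1040 mg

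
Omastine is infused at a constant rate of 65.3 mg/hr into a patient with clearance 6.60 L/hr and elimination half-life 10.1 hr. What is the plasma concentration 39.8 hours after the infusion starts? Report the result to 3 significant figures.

9.25 mg/L

Css = rate / CL = 65.3 / 6.60 = 9.894 mg/L
k = ln 2 / 10.1 = 0.06863 hr⁻¹
C(t) = Css (1 − e^(−kt)) = 9.894 × (1 − e^(−2.731)) = 9.894 × 0.9349 ≈ 9.25 mg/L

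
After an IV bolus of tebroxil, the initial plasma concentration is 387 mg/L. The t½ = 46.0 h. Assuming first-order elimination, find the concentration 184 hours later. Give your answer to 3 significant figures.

24.2 mg/L

k = ln 2 / 46.0 = 0.01507 h⁻¹
C(t) = C₀ e^(−kt) = 387 × e^(−0.01507 × 184) = 387 × e^(−2.773) = 387 × 0.06250 ≈ 24.2 mg/L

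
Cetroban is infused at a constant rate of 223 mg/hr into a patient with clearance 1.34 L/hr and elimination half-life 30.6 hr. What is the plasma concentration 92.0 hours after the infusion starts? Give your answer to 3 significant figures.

Css = rate / CL = 223 / 1.34 = 166.4 µg/mL
k = ln 2 / 30.6 = 0.02265 hr⁻¹
C(t) = Css (1 − e^(−kt)) = 166.4 × (1 − e^(−2.084)) = 166.4 × 0.8756 ≈ 146 µg/mL

146 µg/mL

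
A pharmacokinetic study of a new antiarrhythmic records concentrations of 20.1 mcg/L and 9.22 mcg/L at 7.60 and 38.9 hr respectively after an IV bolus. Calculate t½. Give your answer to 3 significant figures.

27.8 hours

k = ln(C₁/C₂) / (t₂ − t₁) = ln(20.1/9.22) / (38.9 − 7.60)
  = 0.7793 / 31.30 = 0.02490 hr⁻¹
t½ = ln 2 / k = ln 2 / 0.02490 ≈ 27.8 hours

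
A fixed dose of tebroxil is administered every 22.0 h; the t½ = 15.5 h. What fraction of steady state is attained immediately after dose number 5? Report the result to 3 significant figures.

0.993

k = ln 2 / 15.5 = 0.04472 h⁻¹
f_n = 1 − e^(−nkτ) = 1 − e^(−5 × 0.04472 × 22.0) = 1 − e^(−4.919) = 1 − 0.007306 ≈ 0.993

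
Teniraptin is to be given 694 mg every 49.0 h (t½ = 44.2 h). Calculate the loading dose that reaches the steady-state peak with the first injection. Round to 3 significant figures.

k = ln 2 / 44.2 = 0.01568 h⁻¹
Accumulation ratio R = 1 / (1 − e^(−kτ)) = 1 / (1 − e^(−0.01568×49.0)) = 1 / (1 − 0.4637) = 1.865
Loading dose = maintenance dose × R = 694 × 1.865 ≈ 1290 mg

1290 mg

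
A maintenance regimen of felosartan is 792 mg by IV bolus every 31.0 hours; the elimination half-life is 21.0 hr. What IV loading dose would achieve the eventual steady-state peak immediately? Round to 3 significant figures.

k = ln 2 / 21.0 = 0.03301 hr⁻¹
Accumulation ratio R = 1 / (1 − e^(−kτ)) = 1 / (1 − e^(−0.03301×31.0)) = 1 / (1 − 0.3594) = 1.561
Loading dose = maintenance dose × R = 792 × 1.561 ≈ 1240 mg

1240 mg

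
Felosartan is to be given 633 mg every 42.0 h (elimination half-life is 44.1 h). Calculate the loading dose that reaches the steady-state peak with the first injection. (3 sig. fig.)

k = ln 2 / 44.1 = 0.01572 h⁻¹
Accumulation ratio R = 1 / (1 − e^(−kτ)) = 1 / (1 − e^(−0.01572×42.0)) = 1 / (1 − 0.5168) = 2.069
Loading dose = maintenance dose × R = 633 × 2.069 ≈ 1310 mg

1310 mg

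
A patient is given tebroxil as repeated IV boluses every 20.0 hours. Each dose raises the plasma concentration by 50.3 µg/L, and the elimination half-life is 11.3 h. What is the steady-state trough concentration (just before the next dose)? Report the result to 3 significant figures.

20.9 µg/L

k = ln 2 / 11.3 = 0.06134 h⁻¹
Fraction remaining after one interval: e^(−kτ) = e^(−0.06134 × 20.0) = 0.2932
R = 1 / (1 − 0.2932) = 1.415
Css,max = 50.3 × 1.415 = 71.17 µg/L
Css,min = Css,max × e^(−kτ) = 71.17 × 0.2932 ≈ 20.9 µg/L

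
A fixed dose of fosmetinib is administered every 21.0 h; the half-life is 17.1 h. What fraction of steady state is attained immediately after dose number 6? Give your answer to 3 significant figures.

k = ln 2 / 17.1 = 0.04053 h⁻¹
f_n = 1 − e^(−nkτ) = 1 − e^(−6 × 0.04053 × 21.0) = 1 − e^(−5.107) = 1 − 0.006052 ≈ 0.994

0.994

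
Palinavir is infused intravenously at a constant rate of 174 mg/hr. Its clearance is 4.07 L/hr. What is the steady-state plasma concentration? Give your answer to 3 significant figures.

Css = infusion rate / CL = 174 / 4.07 ≈ 42.8 µg/mL

42.8 µg/mL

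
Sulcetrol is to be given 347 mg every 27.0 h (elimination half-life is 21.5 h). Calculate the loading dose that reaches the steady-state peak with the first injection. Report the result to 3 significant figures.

597 mg

k = ln 2 / 21.5 = 0.03224 h⁻¹
Accumulation ratio R = 1 / (1 − e^(−kτ)) = 1 / (1 − e^(−0.03224×27.0)) = 1 / (1 − 0.4188) = 1.720
Loading dose = maintenance dose × R = 347 × 1.720 ≈ 597 mg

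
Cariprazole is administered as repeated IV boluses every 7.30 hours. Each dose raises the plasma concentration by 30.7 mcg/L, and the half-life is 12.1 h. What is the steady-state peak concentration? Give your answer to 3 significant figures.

89.8 mcg/L

k = ln 2 / 12.1 = 0.05728 h⁻¹
Fraction remaining after one interval: e^(−kτ) = e^(−0.05728 × 7.30) = 0.6582
R = 1 / (1 − 0.6582) = 2.926
Css,max = 30.7 × 2.926 ≈ 89.8 mcg/L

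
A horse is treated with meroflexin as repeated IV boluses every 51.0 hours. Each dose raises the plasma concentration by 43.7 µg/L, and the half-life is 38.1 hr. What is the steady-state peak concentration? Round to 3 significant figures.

k = ln 2 / 38.1 = 0.01819 hr⁻¹
Fraction remaining after one interval: e^(−kτ) = e^(−0.01819 × 51.0) = 0.3954
R = 1 / (1 − 0.3954) = 1.654
Css,max = 43.7 × 1.654 ≈ 72.3 µg/L

72.3 µg/L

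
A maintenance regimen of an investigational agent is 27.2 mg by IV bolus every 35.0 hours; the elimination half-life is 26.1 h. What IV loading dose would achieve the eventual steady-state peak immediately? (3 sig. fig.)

k = ln 2 / 26.1 = 0.02656 h⁻¹
Accumulation ratio R = 1 / (1 − e^(−kτ)) = 1 / (1 − e^(−0.02656×35.0)) = 1 / (1 − 0.3947) = 1.652
Loading dose = maintenance dose × R = 27.2 × 1.652 ≈ 44.9 mg

44.9 mg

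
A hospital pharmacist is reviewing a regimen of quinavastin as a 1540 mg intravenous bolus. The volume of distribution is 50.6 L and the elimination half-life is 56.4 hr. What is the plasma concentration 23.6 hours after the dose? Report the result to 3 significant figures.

22.8 mg/L

C₀ = dose / V = 1540 / 50.6 = 30.43 mg/L
k = ln 2 / 56.4 = 0.01229 hr⁻¹
C(t) = C₀ e^(−kt) = 30.43 × e^(−0.01229 × 23.6) = 30.43 × e^(−0.2900) = 30.43 × 0.7482 ≈ 22.8 mg/L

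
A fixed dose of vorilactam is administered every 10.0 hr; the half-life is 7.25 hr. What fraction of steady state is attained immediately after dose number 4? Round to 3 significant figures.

0.978

k = ln 2 / 7.25 = 0.09561 hr⁻¹
f_n = 1 − e^(−nkτ) = 1 − e^(−4 × 0.09561 × 10.0) = 1 − e^(−3.824) = 1 − 0.02183 ≈ 0.978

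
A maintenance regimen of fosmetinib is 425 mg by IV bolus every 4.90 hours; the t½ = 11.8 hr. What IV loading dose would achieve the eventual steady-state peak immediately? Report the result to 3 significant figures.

k = ln 2 / 11.8 = 0.05874 hr⁻¹
Accumulation ratio R = 1 / (1 − e^(−kτ)) = 1 / (1 − e^(−0.05874×4.90)) = 1 / (1 − 0.7499) = 3.998
Loading dose = maintenance dose × R = 425 × 3.998 ≈ 1700 mg

1700 mg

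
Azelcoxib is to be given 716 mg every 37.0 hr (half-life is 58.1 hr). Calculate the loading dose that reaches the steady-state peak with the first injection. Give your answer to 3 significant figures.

k = ln 2 / 58.1 = 0.01193 hr⁻¹
Accumulation ratio R = 1 / (1 − e^(−kτ)) = 1 / (1 − e^(−0.01193×37.0)) = 1 / (1 − 0.6431) = 2.802
Loading dose = maintenance dose × R = 716 × 2.802 ≈ 2010 mg

2010 mg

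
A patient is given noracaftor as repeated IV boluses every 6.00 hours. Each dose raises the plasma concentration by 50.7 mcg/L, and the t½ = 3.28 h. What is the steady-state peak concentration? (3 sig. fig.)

k = ln 2 / 3.28 = 0.2113 h⁻¹
Fraction remaining after one interval: e^(−kτ) = e^(−0.2113 × 6.00) = 0.2814
R = 1 / (1 − 0.2814) = 1.392
Css,max = 50.7 × 1.392 ≈ 70.6 mcg/L

70.6 mcg/L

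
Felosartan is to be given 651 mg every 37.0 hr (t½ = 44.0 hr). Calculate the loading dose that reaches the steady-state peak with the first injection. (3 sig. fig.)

1470 mg

k = ln 2 / 44.0 = 0.01575 hr⁻¹
Accumulation ratio R = 1 / (1 − e^(−kτ)) = 1 / (1 − e^(−0.01575×37.0)) = 1 / (1 − 0.5583) = 2.264
Loading dose = maintenance dose × R = 651 × 2.264 ≈ 1470 mg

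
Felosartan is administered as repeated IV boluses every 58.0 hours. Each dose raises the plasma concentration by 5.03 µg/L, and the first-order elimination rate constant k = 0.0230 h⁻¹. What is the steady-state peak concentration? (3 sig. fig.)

6.83 µg/L

Fraction remaining after one interval: e^(−kτ) = e^(−0.02300 × 58.0) = 0.2634
R = 1 / (1 − 0.2634) = 1.358
Css,max = 5.03 × 1.358 ≈ 6.83 µg/L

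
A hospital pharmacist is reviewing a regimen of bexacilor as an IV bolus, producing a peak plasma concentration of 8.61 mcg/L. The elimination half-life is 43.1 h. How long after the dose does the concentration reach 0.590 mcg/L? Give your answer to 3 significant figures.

k = ln 2 / 43.1 = 0.01608 h⁻¹
C(t) = C₀ e^(−kt)  ⇒  t = ln(C₀/C) / k
t = ln(8.61/0.590) / 0.01608 = 2.681 / 0.01608 ≈ 167 hours

167 hours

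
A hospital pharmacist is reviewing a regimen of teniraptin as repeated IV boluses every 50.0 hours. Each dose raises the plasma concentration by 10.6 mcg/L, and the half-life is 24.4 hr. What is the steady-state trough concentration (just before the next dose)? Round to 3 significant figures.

k = ln 2 / 24.4 = 0.02841 hr⁻¹
Fraction remaining after one interval: e^(−kτ) = e^(−0.02841 × 50.0) = 0.2416
R = 1 / (1 − 0.2416) = 1.319
Css,max = 10.6 × 1.319 = 13.98 mcg/L
Css,min = Css,max × e^(−kτ) = 13.98 × 0.2416 ≈ 3.38 mcg/L

3.38 mcg/L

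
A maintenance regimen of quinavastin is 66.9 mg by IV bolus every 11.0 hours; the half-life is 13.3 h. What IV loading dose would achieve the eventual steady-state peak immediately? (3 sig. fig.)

k = ln 2 / 13.3 = 0.05212 h⁻¹
Accumulation ratio R = 1 / (1 − e^(−kτ)) = 1 / (1 − e^(−0.05212×11.0)) = 1 / (1 − 0.5637) = 2.292
Loading dose = maintenance dose × R = 66.9 × 2.292 ≈ 153 mg

153 mg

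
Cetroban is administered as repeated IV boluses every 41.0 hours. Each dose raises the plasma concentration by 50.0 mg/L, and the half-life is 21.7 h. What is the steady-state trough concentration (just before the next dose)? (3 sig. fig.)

18.5 mg/L

k = ln 2 / 21.7 = 0.03194 h⁻¹
Fraction remaining after one interval: e^(−kτ) = e^(−0.03194 × 41.0) = 0.2699
R = 1 / (1 − 0.2699) = 1.370
Css,max = 50.0 × 1.370 = 68.49 mg/L
Css,min = Css,max × e^(−kτ) = 68.49 × 0.2699 ≈ 18.5 mg/L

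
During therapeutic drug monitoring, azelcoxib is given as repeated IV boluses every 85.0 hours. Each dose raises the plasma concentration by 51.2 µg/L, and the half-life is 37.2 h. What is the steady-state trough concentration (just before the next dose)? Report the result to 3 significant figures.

13.2 µg/L

k = ln 2 / 37.2 = 0.01863 h⁻¹
Fraction remaining after one interval: e^(−kτ) = e^(−0.01863 × 85.0) = 0.2052
R = 1 / (1 − 0.2052) = 1.258
Css,max = 51.2 × 1.258 = 64.42 µg/L
Css,min = Css,max × e^(−kτ) = 64.42 × 0.2052 ≈ 13.2 µg/L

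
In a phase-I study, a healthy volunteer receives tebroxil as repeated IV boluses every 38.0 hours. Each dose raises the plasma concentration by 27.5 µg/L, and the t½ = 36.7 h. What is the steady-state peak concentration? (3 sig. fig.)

k = ln 2 / 36.7 = 0.01889 h⁻¹
Fraction remaining after one interval: e^(−kτ) = e^(−0.01889 × 38.0) = 0.4879
R = 1 / (1 − 0.4879) = 1.953
Css,max = 27.5 × 1.953 ≈ 53.7 µg/L

53.7 µg/L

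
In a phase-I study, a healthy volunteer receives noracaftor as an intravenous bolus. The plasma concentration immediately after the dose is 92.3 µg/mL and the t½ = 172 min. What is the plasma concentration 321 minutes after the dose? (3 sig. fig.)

25.3 µg/mL

k = ln 2 / 172 = 0.004030 min⁻¹
C(t) = C₀ e^(−kt) = 92.3 × e^(−0.004030 × 321) = 92.3 × e^(−1.294) = 92.3 × 0.2743 ≈ 25.3 µg/mL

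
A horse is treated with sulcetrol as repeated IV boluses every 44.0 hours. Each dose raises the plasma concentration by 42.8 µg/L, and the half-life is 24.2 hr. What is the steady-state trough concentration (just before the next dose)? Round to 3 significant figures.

k = ln 2 / 24.2 = 0.02864 hr⁻¹
Fraction remaining after one interval: e^(−kτ) = e^(−0.02864 × 44.0) = 0.2836
R = 1 / (1 − 0.2836) = 1.396
Css,max = 42.8 × 1.396 = 59.74 µg/L
Css,min = Css,max × e^(−kτ) = 59.74 × 0.2836 ≈ 16.9 µg/L

16.9 µg/L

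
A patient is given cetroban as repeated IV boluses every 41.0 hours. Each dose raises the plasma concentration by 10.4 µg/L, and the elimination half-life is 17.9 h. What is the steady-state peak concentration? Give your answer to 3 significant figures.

13.1 µg/L

k = ln 2 / 17.9 = 0.03872 h⁻¹
Fraction remaining after one interval: e^(−kτ) = e^(−0.03872 × 41.0) = 0.2044
R = 1 / (1 − 0.2044) = 1.257
Css,max = 10.4 × 1.257 ≈ 13.1 µg/L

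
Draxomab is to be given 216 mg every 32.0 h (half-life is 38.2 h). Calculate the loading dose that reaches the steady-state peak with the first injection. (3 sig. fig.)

k = ln 2 / 38.2 = 0.01815 h⁻¹
Accumulation ratio R = 1 / (1 − e^(−kτ)) = 1 / (1 − e^(−0.01815×32.0)) = 1 / (1 − 0.5595) = 2.270
Loading dose = maintenance dose × R = 216 × 2.270 ≈ 490 mg

490 mg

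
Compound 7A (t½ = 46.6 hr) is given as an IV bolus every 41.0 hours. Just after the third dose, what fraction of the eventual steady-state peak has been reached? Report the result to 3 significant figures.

0.840

k = ln 2 / 46.6 = 0.01487 hr⁻¹
f_n = 1 − e^(−nkτ) = 1 − e^(−3 × 0.01487 × 41.0) = 1 − e^(−1.830) = 1 − 0.1605 ≈ 0.840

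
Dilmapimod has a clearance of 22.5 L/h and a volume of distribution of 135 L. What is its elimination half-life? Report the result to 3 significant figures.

4.16 hours

k = CL / V = 22.5 / 135 = 0.1667 h⁻¹
t½ = ln 2 / k = ln 2 / 0.1667 ≈ 4.16 hours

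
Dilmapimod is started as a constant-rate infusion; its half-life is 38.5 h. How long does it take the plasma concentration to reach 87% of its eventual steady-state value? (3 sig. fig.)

113 hours

k = ln 2 / 38.5 = 0.01800 h⁻¹
f = 1 − e^(−kt)  ⇒  t = −ln(1 − f) / k
t = −ln(1 − 0.87) / 0.01800 = 2.040 / 0.01800 ≈ 113 hours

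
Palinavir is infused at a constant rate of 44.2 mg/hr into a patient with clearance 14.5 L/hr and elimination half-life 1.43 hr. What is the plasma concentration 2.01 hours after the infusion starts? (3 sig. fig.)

Css = rate / CL = 44.2 / 14.5 = 3.048 µg/mL
k = ln 2 / 1.43 = 0.4847 hr⁻¹
C(t) = Css (1 − e^(−kt)) = 3.048 × (1 − e^(−0.9743)) = 3.048 × 0.6225 ≈ 1.90 µg/mL

1.90 µg/mL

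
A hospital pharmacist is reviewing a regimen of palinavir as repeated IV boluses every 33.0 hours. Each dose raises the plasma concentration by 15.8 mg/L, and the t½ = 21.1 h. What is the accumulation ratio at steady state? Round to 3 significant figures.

k = ln 2 / 21.1 = 0.03285 h⁻¹
Fraction remaining after one interval: e^(−kτ) = e^(−0.03285 × 33.0) = 0.3382
R = 1 / (1 − 0.3382) = 1 / 0.6618 ≈ 1.51

1.51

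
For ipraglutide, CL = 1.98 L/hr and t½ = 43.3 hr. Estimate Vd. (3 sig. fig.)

k = ln 2 / t½ = ln 2 / 43.3 = 0.01601 hr⁻¹
V = CL / k = 1.98 / 0.01601 ≈ 124 L

124 L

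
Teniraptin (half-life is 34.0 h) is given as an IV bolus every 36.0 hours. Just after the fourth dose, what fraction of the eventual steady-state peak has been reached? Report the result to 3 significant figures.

k = ln 2 / 34.0 = 0.02039 h⁻¹
f_n = 1 − e^(−nkτ) = 1 − e^(−4 × 0.02039 × 36.0) = 1 − e^(−2.936) = 1 − 0.05309 ≈ 0.947

0.947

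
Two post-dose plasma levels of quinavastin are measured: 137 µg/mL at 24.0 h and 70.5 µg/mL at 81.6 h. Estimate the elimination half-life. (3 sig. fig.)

60.1 hours

k = ln(C₁/C₂) / (t₂ − t₁) = ln(137/70.5) / (81.6 − 24.0)
  = 0.6644 / 57.60 = 0.01153 h⁻¹
t½ = ln 2 / k = ln 2 / 0.01153 ≈ 60.1 hours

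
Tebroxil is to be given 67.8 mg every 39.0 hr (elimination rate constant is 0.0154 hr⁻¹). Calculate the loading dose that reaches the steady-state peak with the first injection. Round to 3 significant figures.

150 mg

Accumulation ratio R = 1 / (1 − e^(−kτ)) = 1 / (1 − e^(−0.01540×39.0)) = 1 / (1 − 0.5485) = 2.215
Loading dose = maintenance dose × R = 67.8 × 2.215 ≈ 150 mg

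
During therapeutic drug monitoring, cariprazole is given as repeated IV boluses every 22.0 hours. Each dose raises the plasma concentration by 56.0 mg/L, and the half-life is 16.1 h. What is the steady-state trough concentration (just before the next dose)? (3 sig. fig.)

k = ln 2 / 16.1 = 0.04305 h⁻¹
Fraction remaining after one interval: e^(−kτ) = e^(−0.04305 × 22.0) = 0.3878
R = 1 / (1 − 0.3878) = 1.634
Css,max = 56.0 × 1.634 = 91.48 mg/L
Css,min = Css,max × e^(−kτ) = 91.48 × 0.3878 ≈ 35.5 mg/L

35.5 mg/L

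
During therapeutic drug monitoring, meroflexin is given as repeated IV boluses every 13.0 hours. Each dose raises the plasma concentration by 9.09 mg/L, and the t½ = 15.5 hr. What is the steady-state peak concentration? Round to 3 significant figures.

20.6 mg/L

k = ln 2 / 15.5 = 0.04472 hr⁻¹
Fraction remaining after one interval: e^(−kτ) = e^(−0.04472 × 13.0) = 0.5591
R = 1 / (1 − 0.5591) = 2.268
Css,max = 9.09 × 2.268 ≈ 20.6 mg/L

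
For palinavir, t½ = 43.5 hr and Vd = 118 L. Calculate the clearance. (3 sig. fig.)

k = ln 2 / t½ = ln 2 / 43.5 = 0.01593 hr⁻¹
CL = k · V = 0.01593 × 118 ≈ 1.88 L/hr

1.88 L/hr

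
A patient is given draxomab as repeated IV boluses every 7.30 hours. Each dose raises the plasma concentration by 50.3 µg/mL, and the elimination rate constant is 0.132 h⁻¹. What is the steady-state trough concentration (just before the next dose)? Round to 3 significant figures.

31.0 µg/mL

Fraction remaining after one interval: e^(−kτ) = e^(−0.1320 × 7.30) = 0.3815
R = 1 / (1 − 0.3815) = 1.617
Css,max = 50.3 × 1.617 = 81.33 µg/mL
Css,min = Css,max × e^(−kτ) = 81.33 × 0.3815 ≈ 31.0 µg/mL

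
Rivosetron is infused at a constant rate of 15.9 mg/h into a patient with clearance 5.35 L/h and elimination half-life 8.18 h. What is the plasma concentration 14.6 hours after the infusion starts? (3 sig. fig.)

2.11 µg/mL

Css = rate / CL = 15.9 / 5.35 = 2.972 µg/mL
k = ln 2 / 8.18 = 0.08474 h⁻¹
C(t) = Css (1 − e^(−kt)) = 2.972 × (1 − e^(−1.237)) = 2.972 × 0.7098 ≈ 2.11 µg/mL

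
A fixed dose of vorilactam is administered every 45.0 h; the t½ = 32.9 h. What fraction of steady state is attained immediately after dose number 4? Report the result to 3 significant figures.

k = ln 2 / 32.9 = 0.02107 h⁻¹
f_n = 1 − e^(−nkτ) = 1 − e^(−4 × 0.02107 × 45.0) = 1 − e^(−3.792) = 1 − 0.02254 ≈ 0.977

0.977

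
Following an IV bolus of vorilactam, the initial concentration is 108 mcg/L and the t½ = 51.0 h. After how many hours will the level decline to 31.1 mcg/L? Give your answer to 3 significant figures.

k = ln 2 / 51.0 = 0.01359 h⁻¹
C(t) = C₀ e^(−kt)  ⇒  t = ln(C₀/C) / k
t = ln(108/31.1) / 0.01359 = 1.245 / 0.01359 ≈ 91.6 hours

91.6 hours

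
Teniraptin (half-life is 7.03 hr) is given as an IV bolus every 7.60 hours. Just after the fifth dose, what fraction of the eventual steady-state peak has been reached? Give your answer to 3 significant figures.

0.976

k = ln 2 / 7.03 = 0.09860 hr⁻¹
f_n = 1 − e^(−nkτ) = 1 − e^(−5 × 0.09860 × 7.60) = 1 − e^(−3.747) = 1 − 0.02359 ≈ 0.976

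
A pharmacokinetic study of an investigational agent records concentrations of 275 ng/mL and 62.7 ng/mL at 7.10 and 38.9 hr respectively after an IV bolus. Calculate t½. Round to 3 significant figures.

14.9 hours

k = ln(C₁/C₂) / (t₂ − t₁) = ln(275/62.7) / (38.9 − 7.10)
  = 1.478 / 31.80 = 0.04649 hr⁻¹
t½ = ln 2 / k = ln 2 / 0.04649 ≈ 14.9 hours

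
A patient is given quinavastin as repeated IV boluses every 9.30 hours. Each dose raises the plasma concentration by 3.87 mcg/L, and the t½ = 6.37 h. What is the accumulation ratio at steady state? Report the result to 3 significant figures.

k = ln 2 / 6.37 = 0.1088 h⁻¹
Fraction remaining after one interval: e^(−kτ) = e^(−0.1088 × 9.30) = 0.3635
R = 1 / (1 − 0.3635) = 1 / 0.6365 ≈ 1.57

1.57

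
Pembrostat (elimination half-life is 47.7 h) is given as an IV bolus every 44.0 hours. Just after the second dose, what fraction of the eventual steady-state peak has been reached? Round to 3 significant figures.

0.722

k = ln 2 / 47.7 = 0.01453 h⁻¹
f_n = 1 − e^(−nkτ) = 1 − e^(−2 × 0.01453 × 44.0) = 1 − e^(−1.279) = 1 − 0.2784 ≈ 0.722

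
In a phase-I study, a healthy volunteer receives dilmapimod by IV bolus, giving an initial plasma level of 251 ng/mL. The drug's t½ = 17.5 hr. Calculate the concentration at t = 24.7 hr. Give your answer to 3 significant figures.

94.4 ng/mL

k = ln 2 / 17.5 = 0.03961 hr⁻¹
C(t) = C₀ e^(−kt) = 251 × e^(−0.03961 × 24.7) = 251 × e^(−0.9783) = 251 × 0.3759 ≈ 94.4 ng/mL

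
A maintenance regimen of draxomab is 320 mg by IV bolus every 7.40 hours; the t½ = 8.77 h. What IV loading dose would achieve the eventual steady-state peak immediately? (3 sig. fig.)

723 mg

k = ln 2 / 8.77 = 0.07904 h⁻¹
Accumulation ratio R = 1 / (1 − e^(−kτ)) = 1 / (1 − e^(−0.07904×7.40)) = 1 / (1 − 0.5572) = 2.258
Loading dose = maintenance dose × R = 320 × 2.258 ≈ 723 mg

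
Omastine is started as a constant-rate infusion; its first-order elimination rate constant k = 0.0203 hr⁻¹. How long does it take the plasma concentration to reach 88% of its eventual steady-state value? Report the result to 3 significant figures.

f = 1 − e^(−kt)  ⇒  t = −ln(1 − f) / k
t = −ln(1 − 0.88) / 0.02030 = 2.120 / 0.02030 ≈ 104 hours

104 hours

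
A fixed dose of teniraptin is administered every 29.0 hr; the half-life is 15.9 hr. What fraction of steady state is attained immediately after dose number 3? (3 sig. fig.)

0.977

k = ln 2 / 15.9 = 0.04359 hr⁻¹
f_n = 1 − e^(−nkτ) = 1 − e^(−3 × 0.04359 × 29.0) = 1 − e^(−3.793) = 1 − 0.02253 ≈ 0.977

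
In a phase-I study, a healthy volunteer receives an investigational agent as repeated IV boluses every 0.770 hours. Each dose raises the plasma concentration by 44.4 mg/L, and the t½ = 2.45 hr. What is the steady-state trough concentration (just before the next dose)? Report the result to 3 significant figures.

k = ln 2 / 2.45 = 0.2829 hr⁻¹
Fraction remaining after one interval: e^(−kτ) = e^(−0.2829 × 0.770) = 0.8042
R = 1 / (1 − 0.8042) = 5.109
Css,max = 44.4 × 5.109 = 226.8 mg/L
Css,min = Css,max × e^(−kτ) = 226.8 × 0.8042 ≈ 182 mg/L

182 mg/L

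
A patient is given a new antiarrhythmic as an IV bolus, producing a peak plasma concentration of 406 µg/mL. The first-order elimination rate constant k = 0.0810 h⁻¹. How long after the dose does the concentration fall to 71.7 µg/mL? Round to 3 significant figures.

C(t) = C₀ e^(−kt)  ⇒  t = ln(C₀/C) / k
t = ln(406/71.7) / 0.08100 = 1.734 / 0.08100 ≈ 21.4 hours

21.4 hours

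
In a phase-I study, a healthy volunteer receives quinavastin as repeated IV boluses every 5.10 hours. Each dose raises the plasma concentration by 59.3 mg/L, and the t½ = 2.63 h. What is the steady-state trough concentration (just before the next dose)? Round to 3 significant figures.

20.9 mg/L

k = ln 2 / 2.63 = 0.2636 h⁻¹
Fraction remaining after one interval: e^(−kτ) = e^(−0.2636 × 5.10) = 0.2608
R = 1 / (1 − 0.2608) = 1.353
Css,max = 59.3 × 1.353 = 80.22 mg/L
Css,min = Css,max × e^(−kτ) = 80.22 × 0.2608 ≈ 20.9 mg/L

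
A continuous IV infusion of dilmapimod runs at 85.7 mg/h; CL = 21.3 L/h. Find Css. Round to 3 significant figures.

Css = infusion rate / CL = 85.7 / 21.3 ≈ 4.02 mg/L

4.02 mg/L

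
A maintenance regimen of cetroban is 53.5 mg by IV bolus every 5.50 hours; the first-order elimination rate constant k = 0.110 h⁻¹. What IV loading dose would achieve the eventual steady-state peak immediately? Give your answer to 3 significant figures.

Accumulation ratio R = 1 / (1 − e^(−kτ)) = 1 / (1 − e^(−0.1100×5.50)) = 1 / (1 − 0.5461) = 2.203
Loading dose = maintenance dose × R = 53.5 × 2.203 ≈ 118 mg

118 mg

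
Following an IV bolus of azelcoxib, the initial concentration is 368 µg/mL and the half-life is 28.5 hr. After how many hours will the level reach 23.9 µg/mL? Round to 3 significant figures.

112 hours

k = ln 2 / 28.5 = 0.02432 hr⁻¹
C(t) = C₀ e^(−kt)  ⇒  t = ln(C₀/C) / k
t = ln(368/23.9) / 0.02432 = 2.734 / 0.02432 ≈ 112 hours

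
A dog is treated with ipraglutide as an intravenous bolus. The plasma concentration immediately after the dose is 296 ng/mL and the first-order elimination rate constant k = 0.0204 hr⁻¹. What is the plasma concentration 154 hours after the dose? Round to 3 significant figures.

C(t) = C₀ e^(−kt) = 296 × e^(−0.02040 × 154) = 296 × e^(−3.142) = 296 × 0.04321 ≈ 12.8 ng/mL

12.8 ng/mL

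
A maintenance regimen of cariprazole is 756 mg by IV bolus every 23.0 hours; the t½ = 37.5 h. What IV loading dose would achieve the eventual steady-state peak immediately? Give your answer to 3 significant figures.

2180 mg

k = ln 2 / 37.5 = 0.01848 h⁻¹
Accumulation ratio R = 1 / (1 − e^(−kτ)) = 1 / (1 − e^(−0.01848×23.0)) = 1 / (1 − 0.6537) = 2.888
Loading dose = maintenance dose × R = 756 × 2.888 ≈ 2180 mg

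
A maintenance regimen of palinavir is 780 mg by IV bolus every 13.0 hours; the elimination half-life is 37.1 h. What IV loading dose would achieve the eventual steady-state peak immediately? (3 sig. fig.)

k = ln 2 / 37.1 = 0.01868 h⁻¹
Accumulation ratio R = 1 / (1 − e^(−kτ)) = 1 / (1 − e^(−0.01868×13.0)) = 1 / (1 − 0.7844) = 4.637
Loading dose = maintenance dose × R = 780 × 4.637 ≈ 3620 mg

3620 mg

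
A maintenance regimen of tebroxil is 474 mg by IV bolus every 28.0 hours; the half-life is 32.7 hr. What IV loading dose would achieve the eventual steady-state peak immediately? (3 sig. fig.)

1060 mg

k = ln 2 / 32.7 = 0.02120 hr⁻¹
Accumulation ratio R = 1 / (1 − e^(−kτ)) = 1 / (1 − e^(−0.02120×28.0)) = 1 / (1 − 0.5524) = 2.234
Loading dose = maintenance dose × R = 474 × 2.234 ≈ 1060 mg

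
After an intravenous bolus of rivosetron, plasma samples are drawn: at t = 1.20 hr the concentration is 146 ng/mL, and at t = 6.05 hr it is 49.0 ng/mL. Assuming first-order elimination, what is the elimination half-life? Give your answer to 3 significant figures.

k = ln(C₁/C₂) / (t₂ − t₁) = ln(146/49.0) / (6.05 − 1.20)
  = 1.092 / 4.850 = 0.2251 hr⁻¹
t½ = ln 2 / k = ln 2 / 0.2251 ≈ 3.08 hours

3.08 hours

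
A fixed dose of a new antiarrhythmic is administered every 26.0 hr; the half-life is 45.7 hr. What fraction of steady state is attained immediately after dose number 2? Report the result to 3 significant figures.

0.546

k = ln 2 / 45.7 = 0.01517 hr⁻¹
f_n = 1 − e^(−nkτ) = 1 − e^(−2 × 0.01517 × 26.0) = 1 − e^(−0.7887) = 1 − 0.4544 ≈ 0.546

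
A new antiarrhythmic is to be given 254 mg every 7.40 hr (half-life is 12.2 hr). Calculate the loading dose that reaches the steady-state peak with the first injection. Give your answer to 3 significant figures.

k = ln 2 / 12.2 = 0.05682 hr⁻¹
Accumulation ratio R = 1 / (1 − e^(−kτ)) = 1 / (1 − e^(−0.05682×7.40)) = 1 / (1 − 0.6568) = 2.913
Loading dose = maintenance dose × R = 254 × 2.913 ≈ 740 mg

740 mg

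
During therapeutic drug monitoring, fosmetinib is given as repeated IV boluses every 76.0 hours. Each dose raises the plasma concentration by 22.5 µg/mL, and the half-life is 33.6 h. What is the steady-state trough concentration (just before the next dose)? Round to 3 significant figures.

5.93 µg/mL

k = ln 2 / 33.6 = 0.02063 h⁻¹
Fraction remaining after one interval: e^(−kτ) = e^(−0.02063 × 76.0) = 0.2085
R = 1 / (1 − 0.2085) = 1.263
Css,max = 22.5 × 1.263 = 28.43 µg/mL
Css,min = Css,max × e^(−kτ) = 28.43 × 0.2085 ≈ 5.93 µg/mL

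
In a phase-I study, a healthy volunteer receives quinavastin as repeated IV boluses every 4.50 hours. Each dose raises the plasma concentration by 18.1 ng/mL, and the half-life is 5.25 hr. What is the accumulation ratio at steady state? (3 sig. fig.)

k = ln 2 / 5.25 = 0.1320 hr⁻¹
Fraction remaining after one interval: e^(−kτ) = e^(−0.1320 × 4.50) = 0.5520
R = 1 / (1 − 0.5520) = 1 / 0.4480 ≈ 2.23

2.23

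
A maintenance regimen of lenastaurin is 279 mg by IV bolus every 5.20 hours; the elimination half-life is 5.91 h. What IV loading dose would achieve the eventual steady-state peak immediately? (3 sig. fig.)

k = ln 2 / 5.91 = 0.1173 h⁻¹
Accumulation ratio R = 1 / (1 − e^(−kτ)) = 1 / (1 − e^(−0.1173×5.20)) = 1 / (1 − 0.5434) = 2.190
Loading dose = maintenance dose × R = 279 × 2.190 ≈ 611 mg

611 mg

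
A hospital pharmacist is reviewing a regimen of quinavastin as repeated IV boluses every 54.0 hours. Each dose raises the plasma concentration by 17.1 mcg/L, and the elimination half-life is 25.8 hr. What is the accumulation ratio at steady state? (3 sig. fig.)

1.31

k = ln 2 / 25.8 = 0.02687 hr⁻¹
Fraction remaining after one interval: e^(−kτ) = e^(−0.02687 × 54.0) = 0.2344
R = 1 / (1 − 0.2344) = 1 / 0.7656 ≈ 1.31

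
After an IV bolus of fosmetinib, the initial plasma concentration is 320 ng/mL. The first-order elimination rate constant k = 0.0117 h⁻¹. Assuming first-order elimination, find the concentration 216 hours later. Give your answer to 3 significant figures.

25.6 ng/mL

C(t) = C₀ e^(−kt) = 320 × e^(−0.01170 × 216) = 320 × e^(−2.527) = 320 × 0.07988 ≈ 25.6 ng/mL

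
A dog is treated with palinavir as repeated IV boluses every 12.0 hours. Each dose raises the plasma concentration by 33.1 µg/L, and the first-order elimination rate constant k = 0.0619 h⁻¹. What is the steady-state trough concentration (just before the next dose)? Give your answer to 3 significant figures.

Fraction remaining after one interval: e^(−kτ) = e^(−0.06190 × 12.0) = 0.4758
R = 1 / (1 − 0.4758) = 1.908
Css,max = 33.1 × 1.908 = 63.14 µg/L
Css,min = Css,max × e^(−kτ) = 63.14 × 0.4758 ≈ 30.0 µg/L

30.0 µg/L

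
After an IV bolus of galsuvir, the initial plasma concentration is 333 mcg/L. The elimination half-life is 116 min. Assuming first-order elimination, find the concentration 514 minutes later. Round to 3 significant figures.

k = ln 2 / 116 = 0.005975 min⁻¹
514 min is 4.431 half-lives, so C = 333 × (1/2)^4.431 = 333 × 0.04636 ≈ 15.4 mcg/L

15.4 mcg/L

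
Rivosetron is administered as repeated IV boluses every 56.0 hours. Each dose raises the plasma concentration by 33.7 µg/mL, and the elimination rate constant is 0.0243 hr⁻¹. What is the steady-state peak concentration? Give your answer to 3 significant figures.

45.3 µg/mL

Fraction remaining after one interval: e^(−kτ) = e^(−0.02430 × 56.0) = 0.2565
R = 1 / (1 − 0.2565) = 1.345
Css,max = 33.7 × 1.345 ≈ 45.3 µg/mL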